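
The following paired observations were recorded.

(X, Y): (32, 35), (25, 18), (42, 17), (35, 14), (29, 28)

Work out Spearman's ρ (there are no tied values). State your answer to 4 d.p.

-0.5000

Rank X: 3, 1, 5, 4, 2
Rank Y: 5, 3, 2, 1, 4
d = rank(X) − rank(Y): -2, -2, 3, 3, -2; Σd² = 30
ρ = 1 − 6Σd² / [n(n²−1)] = 1 − 6×30 / (5×24) = 1 − 180/120 ≈ -0.5000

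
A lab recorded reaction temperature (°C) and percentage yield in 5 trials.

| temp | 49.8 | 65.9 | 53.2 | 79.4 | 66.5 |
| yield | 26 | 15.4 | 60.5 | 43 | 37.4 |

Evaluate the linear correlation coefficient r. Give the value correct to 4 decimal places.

n = 5, Σx = 314.8, Σy = 182.3, Σx² = 20379.7, Σy² = 7821.17, Σxy = 11429.56
nΣxy − ΣxΣy = 57147.8 − 57388.04 = -240.24
nΣx² − (Σx)² = 101898.5 − 99099.04 = 2799.46; nΣy² − (Σy)² = 39105.85 − 33233.29 = 5872.56
r = -240.24 / √(2799.46 × 5872.56) = -240.24 / 4054.6266 ≈ -0.0593

-0.0593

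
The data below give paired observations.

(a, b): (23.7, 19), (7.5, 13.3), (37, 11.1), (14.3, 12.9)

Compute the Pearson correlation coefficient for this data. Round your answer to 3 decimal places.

-0.122

n = 4, Σa = 82.5, Σb = 56.3, Σa² = 2191.43, Σb² = 827.51, Σab = 1145.22
nΣab − ΣaΣb = 4580.88 − 4644.75 = -63.87
nΣa² − (Σa)² = 8765.72 − 6806.25 = 1959.47; nΣb² − (Σb)² = 3310.04 − 3169.69 = 140.35
r = -63.87 / √(1959.47 × 140.35) = -63.87 / 524.4155 ≈ -0.122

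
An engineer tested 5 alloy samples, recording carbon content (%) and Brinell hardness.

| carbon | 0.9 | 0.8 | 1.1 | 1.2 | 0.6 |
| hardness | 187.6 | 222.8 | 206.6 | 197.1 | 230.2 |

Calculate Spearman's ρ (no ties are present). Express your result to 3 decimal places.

-0.700

Rank carbon: 3, 2, 4, 5, 1
Rank hardness: 1, 4, 3, 2, 5
d = rank(carbon) − rank(hardness): 2, -2, 1, 3, -4; Σd² = 34
ρ = 1 − 6Σd² / [n(n²−1)] = 1 − 6×34 / (5×24) = 1 − 204/120 ≈ -0.700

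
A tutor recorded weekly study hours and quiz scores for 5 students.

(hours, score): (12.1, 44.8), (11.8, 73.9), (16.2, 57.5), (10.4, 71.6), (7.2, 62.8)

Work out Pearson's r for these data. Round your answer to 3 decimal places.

-0.275

n = 5, Σx = 57.7, Σy = 310.6, Σx² = 708.09, Σy² = 19844.9, Σxy = 3542.4
nΣxy − ΣxΣy = 17712 − 17921.62 = -209.62
nΣx² − (Σx)² = 3540.45 − 3329.29 = 211.16; nΣy² − (Σy)² = 99224.5 − 96472.36 = 2752.14
r = -209.62 / √(211.16 × 2752.14) = -209.62 / 762.3266 ≈ -0.275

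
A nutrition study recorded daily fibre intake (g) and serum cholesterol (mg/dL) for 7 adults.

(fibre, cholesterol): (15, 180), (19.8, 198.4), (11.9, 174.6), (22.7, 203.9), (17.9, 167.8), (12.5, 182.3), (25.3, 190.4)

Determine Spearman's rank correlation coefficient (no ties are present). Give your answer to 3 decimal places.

0.643

Rank fibre: 3, 5, 1, 6, 4, 2, 7
Rank cholesterol: 3, 6, 2, 7, 1, 4, 5
d = rank(fibre) − rank(cholesterol): 0, -1, -1, -1, 3, -2, 2; Σd² = 20
ρ = 1 − 6Σd² / [n(n²−1)] = 1 − 6×20 / (7×48) = 1 − 120/336 ≈ 0.643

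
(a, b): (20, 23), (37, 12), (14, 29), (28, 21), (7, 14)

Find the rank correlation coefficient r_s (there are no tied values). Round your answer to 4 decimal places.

-0.4000

Rank a: 3, 5, 2, 4, 1
Rank b: 4, 1, 5, 3, 2
d = rank(a) − rank(b): -1, 4, -3, 1, -1; Σd² = 28
ρ = 1 − 6Σd² / [n(n²−1)] = 1 − 6×28 / (5×24) = 1 − 168/120 ≈ -0.4000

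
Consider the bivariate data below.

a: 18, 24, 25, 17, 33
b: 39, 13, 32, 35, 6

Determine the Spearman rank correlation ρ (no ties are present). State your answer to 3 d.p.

Rank a: 2, 3, 4, 1, 5
Rank b: 5, 2, 3, 4, 1
d = rank(a) − rank(b): -3, 1, 1, -3, 4; Σd² = 36
ρ = 1 − 6Σd² / [n(n²−1)] = 1 − 6×36 / (5×24) = 1 − 216/120 ≈ -0.800

-0.800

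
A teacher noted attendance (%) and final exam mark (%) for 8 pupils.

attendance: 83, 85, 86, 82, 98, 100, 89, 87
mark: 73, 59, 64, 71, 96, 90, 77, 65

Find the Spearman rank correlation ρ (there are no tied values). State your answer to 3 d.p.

Rank attendance: 2, 3, 4, 1, 7, 8, 6, 5
Rank mark: 5, 1, 2, 4, 8, 7, 6, 3
d = rank(attendance) − rank(mark): -3, 2, 2, -3, -1, 1, 0, 2; Σd² = 32
ρ = 1 − 6Σd² / [n(n²−1)] = 1 − 6×32 / (8×63) = 1 − 192/504 ≈ 0.619

0.619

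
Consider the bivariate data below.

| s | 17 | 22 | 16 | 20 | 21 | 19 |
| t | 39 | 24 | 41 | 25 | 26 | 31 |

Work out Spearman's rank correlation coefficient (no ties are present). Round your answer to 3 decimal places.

-0.943

Rank s: 2, 6, 1, 4, 5, 3
Rank t: 5, 1, 6, 2, 3, 4
d = rank(s) − rank(t): -3, 5, -5, 2, 2, -1; Σd² = 68
ρ = 1 − 6Σd² / [n(n²−1)] = 1 − 6×68 / (6×35) = 1 − 408/210 ≈ -0.943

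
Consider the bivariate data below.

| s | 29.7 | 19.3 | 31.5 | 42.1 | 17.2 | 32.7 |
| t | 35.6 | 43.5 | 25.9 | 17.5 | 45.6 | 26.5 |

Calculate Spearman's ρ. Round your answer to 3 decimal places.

Rank s: 3, 2, 4, 6, 1, 5
Rank t: 4, 5, 2, 1, 6, 3
d = rank(s) − rank(t): -1, -3, 2, 5, -5, 2; Σd² = 68
ρ = 1 − 6Σd² / [n(n²−1)] = 1 − 6×68 / (6×35) = 1 − 408/210 ≈ -0.943

-0.943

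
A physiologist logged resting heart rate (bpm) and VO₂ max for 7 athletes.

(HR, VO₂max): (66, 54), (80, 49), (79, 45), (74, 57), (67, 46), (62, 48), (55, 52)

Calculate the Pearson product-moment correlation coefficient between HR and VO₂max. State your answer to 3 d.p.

-0.183

n = 7, Σx = 483, Σy = 351, Σx² = 33831, Σy² = 17715, Σxy = 24175
nΣxy − ΣxΣy = 169225 − 169533 = -308
nΣx² − (Σx)² = 236817 − 233289 = 3528; nΣy² − (Σy)² = 124005 − 123201 = 804
r = -308 / √(3528 × 804) = -308 / 1684.1948 ≈ -0.183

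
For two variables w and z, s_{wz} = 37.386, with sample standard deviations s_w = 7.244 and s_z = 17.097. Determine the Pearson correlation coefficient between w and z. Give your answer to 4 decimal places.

r = Cov(w,z) / (s_w · s_z) = 37.386 / (7.244 × 17.097)
  = 37.386 / 123.8507 ≈ 0.3019

0.3019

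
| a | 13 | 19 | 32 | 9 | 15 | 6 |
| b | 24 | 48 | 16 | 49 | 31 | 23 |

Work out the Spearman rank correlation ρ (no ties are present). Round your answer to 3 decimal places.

-0.200

Rank a: 3, 5, 6, 2, 4, 1
Rank b: 3, 5, 1, 6, 4, 2
d = rank(a) − rank(b): 0, 0, 5, -4, 0, -1; Σd² = 42
ρ = 1 − 6Σd² / [n(n²−1)] = 1 − 6×42 / (6×35) = 1 − 252/210 ≈ -0.200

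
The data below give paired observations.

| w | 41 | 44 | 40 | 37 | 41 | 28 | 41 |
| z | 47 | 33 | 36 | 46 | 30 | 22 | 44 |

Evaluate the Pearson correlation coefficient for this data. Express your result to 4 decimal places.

0.5008

n = 7, Σw = 272, Σz = 258, Σw² = 10732, Σz² = 10030, Σwz = 10171
nΣwz − ΣwΣz = 71197 − 70176 = 1021
nΣw² − (Σw)² = 75124 − 73984 = 1140; nΣz² − (Σz)² = 70210 − 66564 = 3646
r = 1021 / √(1140 × 3646) = 1021 / 2038.7349 ≈ 0.5008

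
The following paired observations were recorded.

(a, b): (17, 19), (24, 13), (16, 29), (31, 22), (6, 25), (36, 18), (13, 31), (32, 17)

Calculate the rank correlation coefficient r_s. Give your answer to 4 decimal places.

-0.7143

Rank a: 4, 5, 3, 6, 1, 8, 2, 7
Rank b: 4, 1, 7, 5, 6, 3, 8, 2
d = rank(a) − rank(b): 0, 4, -4, 1, -5, 5, -6, 5; Σd² = 144
ρ = 1 − 6Σd² / [n(n²−1)] = 1 − 6×144 / (8×63) = 1 − 864/504 ≈ -0.7143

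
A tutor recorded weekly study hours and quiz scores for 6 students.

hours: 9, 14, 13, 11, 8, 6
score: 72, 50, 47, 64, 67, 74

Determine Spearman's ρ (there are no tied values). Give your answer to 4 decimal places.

Rank hours: 3, 6, 5, 4, 2, 1
Rank score: 5, 2, 1, 3, 4, 6
d = rank(hours) − rank(score): -2, 4, 4, 1, -2, -5; Σd² = 66
ρ = 1 − 6Σd² / [n(n²−1)] = 1 − 6×66 / (6×35) = 1 − 396/210 ≈ -0.8857

-0.8857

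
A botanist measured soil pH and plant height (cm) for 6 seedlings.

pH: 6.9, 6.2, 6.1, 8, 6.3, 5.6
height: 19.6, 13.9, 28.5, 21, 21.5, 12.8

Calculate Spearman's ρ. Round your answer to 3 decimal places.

Rank pH: 5, 3, 2, 6, 4, 1
Rank height: 3, 2, 6, 4, 5, 1
d = rank(pH) − rank(height): 2, 1, -4, 2, -1, 0; Σd² = 26
ρ = 1 − 6Σd² / [n(n²−1)] = 1 − 6×26 / (6×35) = 1 − 156/210 ≈ 0.257

0.257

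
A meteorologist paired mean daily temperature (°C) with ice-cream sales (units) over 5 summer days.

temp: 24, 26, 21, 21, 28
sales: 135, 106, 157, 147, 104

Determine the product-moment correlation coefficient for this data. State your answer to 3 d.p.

-0.962

n = 5, Σx = 120, Σy = 649, Σx² = 2918, Σy² = 86535, Σxy = 15292
nΣxy − ΣxΣy = 76460 − 77880 = -1420
nΣx² − (Σx)² = 14590 − 14400 = 190; nΣy² − (Σy)² = 432675 − 421201 = 11474
r = -1420 / √(190 × 11474) = -1420 / 1476.5026 ≈ -0.962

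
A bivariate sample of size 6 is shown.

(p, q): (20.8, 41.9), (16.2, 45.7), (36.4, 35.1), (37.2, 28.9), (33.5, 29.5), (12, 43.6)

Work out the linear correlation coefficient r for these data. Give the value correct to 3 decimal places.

n = 6, Σp = 156.1, Σq = 224.7, Σp² = 4670.13, Σq² = 8682.53, Σpq = 5476.03
nΣpq − ΣpΣq = 32856.18 − 35075.67 = -2219.49
nΣp² − (Σp)² = 28020.78 − 24367.21 = 3653.57; nΣq² − (Σq)² = 52095.18 − 50490.09 = 1605.09
r = -2219.49 / √(3653.57 × 1605.09) = -2219.49 / 2421.6335 ≈ -0.917

-0.917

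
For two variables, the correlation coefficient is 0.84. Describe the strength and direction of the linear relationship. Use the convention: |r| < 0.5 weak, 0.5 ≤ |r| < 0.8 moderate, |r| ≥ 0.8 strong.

strong positive

r = 0.84 > 0 so the relationship is positive.
|r| = 0.84, which falls in the strong range.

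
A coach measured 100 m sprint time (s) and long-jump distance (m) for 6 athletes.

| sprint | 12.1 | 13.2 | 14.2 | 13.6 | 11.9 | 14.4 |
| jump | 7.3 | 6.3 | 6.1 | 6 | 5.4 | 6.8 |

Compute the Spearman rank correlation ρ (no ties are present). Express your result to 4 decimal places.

Rank sprint: 2, 3, 5, 4, 1, 6
Rank jump: 6, 4, 3, 2, 1, 5
d = rank(sprint) − rank(jump): -4, -1, 2, 2, 0, 1; Σd² = 26
ρ = 1 − 6Σd² / [n(n²−1)] = 1 − 6×26 / (6×35) = 1 − 156/210 ≈ 0.2571

0.2571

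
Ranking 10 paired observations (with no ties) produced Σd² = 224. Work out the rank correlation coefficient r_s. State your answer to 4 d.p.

ρ = 1 − 6Σd² / [n(n²−1)] = 1 − 6×224 / (10×99)
  = 1 − 1344/990 = 1 − 1.35758 ≈ -0.3576

-0.3576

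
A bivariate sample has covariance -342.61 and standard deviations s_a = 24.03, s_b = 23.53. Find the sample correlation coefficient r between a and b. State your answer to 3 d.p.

-0.606

r = Cov(a,b) / (s_a · s_b) = -342.61 / (24.03 × 23.53)
  = -342.61 / 565.4259 ≈ -0.606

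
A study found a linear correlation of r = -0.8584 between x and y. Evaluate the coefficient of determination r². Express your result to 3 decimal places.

0.737

r² = (-0.8584)² = 0.737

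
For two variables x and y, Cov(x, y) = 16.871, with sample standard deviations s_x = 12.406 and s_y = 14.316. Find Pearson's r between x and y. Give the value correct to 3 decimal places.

r = Cov(x,y) / (s_x · s_y) = 16.871 / (12.406 × 14.316)
  = 16.871 / 177.6043 ≈ 0.095

0.095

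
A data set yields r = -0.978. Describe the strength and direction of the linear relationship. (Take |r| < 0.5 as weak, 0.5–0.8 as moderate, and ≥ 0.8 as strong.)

strong negative

r = -0.978 < 0 so the relationship is negative.
|r| = 0.978, which falls in the strong range.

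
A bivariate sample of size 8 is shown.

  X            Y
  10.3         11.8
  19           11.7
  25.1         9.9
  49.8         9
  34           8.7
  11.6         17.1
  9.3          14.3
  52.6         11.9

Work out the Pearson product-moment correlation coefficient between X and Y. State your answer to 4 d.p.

-0.5966

n = 8, ΣX = 211.7, ΣY = 94.4, ΣX² = 7720.95, ΣY² = 1169.34, ΣXY = 2293.62
nΣXY − ΣXΣY = 18348.96 − 19984.48 = -1635.52
nΣX² − (ΣX)² = 61767.6 − 44816.89 = 16950.71; nΣY² − (ΣY)² = 9354.72 − 8911.36 = 443.36
r = -1635.52 / √(16950.71 × 443.36) = -1635.52 / 2741.3987 ≈ -0.5966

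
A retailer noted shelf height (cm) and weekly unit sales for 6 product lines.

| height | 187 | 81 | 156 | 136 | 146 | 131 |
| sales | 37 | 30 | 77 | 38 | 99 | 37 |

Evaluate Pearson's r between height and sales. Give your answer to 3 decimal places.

0.300

n = 6, Σx = 837, Σy = 318, Σx² = 122839, Σy² = 20812, Σxy = 45830
nΣxy − ΣxΣy = 274980 − 266166 = 8814
nΣx² − (Σx)² = 737034 − 700569 = 36465; nΣy² − (Σy)² = 124872 − 101124 = 23748
r = 8814 / √(36465 × 23748) = 8814 / 29427.3821 ≈ 0.300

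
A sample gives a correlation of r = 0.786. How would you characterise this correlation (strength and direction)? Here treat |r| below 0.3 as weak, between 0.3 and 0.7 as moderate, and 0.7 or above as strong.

strong positive

r = 0.786 > 0 so the relationship is positive.
|r| = 0.786, which falls in the strong range.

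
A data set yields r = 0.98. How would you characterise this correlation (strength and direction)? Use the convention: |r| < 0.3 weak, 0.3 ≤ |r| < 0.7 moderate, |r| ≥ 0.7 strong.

r = 0.98 > 0 so the relationship is positive.
|r| = 0.98, which falls in the strong range.

strong positive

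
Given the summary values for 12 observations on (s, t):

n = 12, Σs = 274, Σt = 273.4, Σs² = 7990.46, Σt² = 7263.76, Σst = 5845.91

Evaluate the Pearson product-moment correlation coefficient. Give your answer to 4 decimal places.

-0.2962

r = (nΣst − ΣsΣt) / √[(nΣs² − (Σs)²)(nΣt² − (Σt)²)]
Numerator: 12×5845.91 − 274×273.4 = -4760.68
Denominator: √[(95885.52 − 75076)(87165.12 − 74747.56)] = √[20809.52 × 12417.56] = 16074.9328
r = -4760.68 / 16074.9328 ≈ -0.2962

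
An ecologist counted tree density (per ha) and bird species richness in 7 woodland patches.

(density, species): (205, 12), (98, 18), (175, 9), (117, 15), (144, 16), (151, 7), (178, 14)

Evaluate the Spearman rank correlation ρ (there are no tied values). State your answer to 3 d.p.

Rank density: 7, 1, 5, 2, 3, 4, 6
Rank species: 3, 7, 2, 5, 6, 1, 4
d = rank(density) − rank(species): 4, -6, 3, -3, -3, 3, 2; Σd² = 92
ρ = 1 − 6Σd² / [n(n²−1)] = 1 − 6×92 / (7×48) = 1 − 552/336 ≈ -0.643

-0.643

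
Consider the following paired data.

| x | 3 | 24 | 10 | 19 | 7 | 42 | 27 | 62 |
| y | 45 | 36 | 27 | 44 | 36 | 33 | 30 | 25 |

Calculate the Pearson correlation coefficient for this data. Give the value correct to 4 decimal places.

n = 8, Σx = 194, Σy = 276, Σx² = 7432, Σy² = 9896, Σxy = 6103
nΣxy − ΣxΣy = 48824 − 53544 = -4720
nΣx² − (Σx)² = 59456 − 37636 = 21820; nΣy² − (Σy)² = 79168 − 76176 = 2992
r = -4720 / √(21820 × 2992) = -4720 / 8079.9406 ≈ -0.5842

-0.5842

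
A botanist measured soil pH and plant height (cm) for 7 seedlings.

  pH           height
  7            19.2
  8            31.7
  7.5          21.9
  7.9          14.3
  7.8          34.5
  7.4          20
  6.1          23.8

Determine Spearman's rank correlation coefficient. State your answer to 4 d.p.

0.1786

Rank pH: 2, 7, 4, 6, 5, 3, 1
Rank height: 2, 6, 4, 1, 7, 3, 5
d = rank(pH) − rank(height): 0, 1, 0, 5, -2, 0, -4; Σd² = 46
ρ = 1 − 6Σd² / [n(n²−1)] = 1 − 6×46 / (7×48) = 1 − 276/336 ≈ 0.1786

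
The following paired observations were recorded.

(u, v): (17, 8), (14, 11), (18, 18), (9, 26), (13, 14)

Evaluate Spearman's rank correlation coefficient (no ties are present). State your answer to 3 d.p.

Rank u: 4, 3, 5, 1, 2
Rank v: 1, 2, 4, 5, 3
d = rank(u) − rank(v): 3, 1, 1, -4, -1; Σd² = 28
ρ = 1 − 6Σd² / [n(n²−1)] = 1 − 6×28 / (5×24) = 1 − 168/120 ≈ -0.400

-0.400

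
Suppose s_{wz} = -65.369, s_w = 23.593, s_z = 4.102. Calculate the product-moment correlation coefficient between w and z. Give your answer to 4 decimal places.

r = Cov(w,z) / (s_w · s_z) = -65.369 / (23.593 × 4.102)
  = -65.369 / 96.7785 ≈ -0.6754

-0.6754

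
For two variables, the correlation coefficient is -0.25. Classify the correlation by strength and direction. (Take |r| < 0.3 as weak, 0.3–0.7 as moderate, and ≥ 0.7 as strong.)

weak negative

r = -0.25 < 0 so the relationship is negative.
|r| = 0.25, which falls in the weak range.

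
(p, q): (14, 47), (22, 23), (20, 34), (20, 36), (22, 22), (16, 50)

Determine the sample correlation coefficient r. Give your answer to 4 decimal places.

n = 6, Σp = 114, Σq = 212, Σp² = 2220, Σq² = 8174, Σpq = 3848
nΣpq − ΣpΣq = 23088 − 24168 = -1080
nΣp² − (Σp)² = 13320 − 12996 = 324; nΣq² − (Σq)² = 49044 − 44944 = 4100
r = -1080 / √(324 × 4100) = -1080 / 1152.5624 ≈ -0.9370

-0.9370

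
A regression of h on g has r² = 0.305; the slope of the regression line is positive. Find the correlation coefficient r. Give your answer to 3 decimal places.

0.552

|r| = √0.305 = 0.552
The association is positive, so r = 0.552.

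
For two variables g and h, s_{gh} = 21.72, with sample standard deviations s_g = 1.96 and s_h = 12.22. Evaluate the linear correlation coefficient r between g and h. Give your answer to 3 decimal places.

0.907

r = Cov(g,h) / (s_g · s_h) = 21.72 / (1.96 × 12.22)
  = 21.72 / 23.9512 ≈ 0.907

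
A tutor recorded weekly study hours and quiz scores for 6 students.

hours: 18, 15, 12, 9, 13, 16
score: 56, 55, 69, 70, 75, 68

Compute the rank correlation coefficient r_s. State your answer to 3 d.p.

Rank hours: 6, 4, 2, 1, 3, 5
Rank score: 2, 1, 4, 5, 6, 3
d = rank(hours) − rank(score): 4, 3, -2, -4, -3, 2; Σd² = 58
ρ = 1 − 6Σd² / [n(n²−1)] = 1 − 6×58 / (6×35) = 1 − 348/210 ≈ -0.657

-0.657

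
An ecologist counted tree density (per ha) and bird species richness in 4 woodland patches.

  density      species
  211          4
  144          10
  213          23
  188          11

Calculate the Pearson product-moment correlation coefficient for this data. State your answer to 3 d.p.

0.234

n = 4, Σx = 756, Σy = 48, Σx² = 145970, Σy² = 766, Σxy = 9251
nΣxy − ΣxΣy = 37004 − 36288 = 716
nΣx² − (Σx)² = 583880 − 571536 = 12344; nΣy² − (Σy)² = 3064 − 2304 = 760
r = 716 / √(12344 × 760) = 716 / 3062.9136 ≈ 0.234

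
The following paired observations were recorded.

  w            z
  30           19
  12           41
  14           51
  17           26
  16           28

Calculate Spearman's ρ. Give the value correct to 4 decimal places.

Rank w: 5, 1, 2, 4, 3
Rank z: 1, 4, 5, 2, 3
d = rank(w) − rank(z): 4, -3, -3, 2, 0; Σd² = 38
ρ = 1 − 6Σd² / [n(n²−1)] = 1 − 6×38 / (5×24) = 1 − 228/120 ≈ -0.9000

-0.9000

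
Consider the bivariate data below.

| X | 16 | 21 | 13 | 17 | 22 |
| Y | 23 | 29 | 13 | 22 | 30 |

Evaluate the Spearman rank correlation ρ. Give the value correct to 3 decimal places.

Rank X: 2, 4, 1, 3, 5
Rank Y: 3, 4, 1, 2, 5
d = rank(X) − rank(Y): -1, 0, 0, 1, 0; Σd² = 2
ρ = 1 − 6Σd² / [n(n²−1)] = 1 − 6×2 / (5×24) = 1 − 12/120 ≈ 0.900

0.900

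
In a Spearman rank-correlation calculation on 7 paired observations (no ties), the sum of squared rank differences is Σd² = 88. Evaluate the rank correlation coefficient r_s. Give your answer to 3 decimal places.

-0.571

ρ = 1 − 6Σd² / [n(n²−1)] = 1 − 6×88 / (7×48)
  = 1 − 528/336 = 1 − 1.5714 ≈ -0.571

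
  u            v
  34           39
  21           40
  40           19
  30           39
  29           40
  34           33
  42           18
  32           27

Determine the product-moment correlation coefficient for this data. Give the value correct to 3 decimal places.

-0.819

n = 8, Σu = 262, Σv = 255, Σu² = 8882, Σv² = 8745, Σuv = 7998
nΣuv − ΣuΣv = 63984 − 66810 = -2826
nΣu² − (Σu)² = 71056 − 68644 = 2412; nΣv² − (Σv)² = 69960 − 65025 = 4935
r = -2826 / √(2412 × 4935) = -2826 / 3450.1043 ≈ -0.819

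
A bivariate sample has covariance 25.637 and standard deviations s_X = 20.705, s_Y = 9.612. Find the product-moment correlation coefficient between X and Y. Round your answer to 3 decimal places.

0.129

r = Cov(X,Y) / (s_X · s_Y) = 25.637 / (20.705 × 9.612)
  = 25.637 / 199.0165 ≈ 0.129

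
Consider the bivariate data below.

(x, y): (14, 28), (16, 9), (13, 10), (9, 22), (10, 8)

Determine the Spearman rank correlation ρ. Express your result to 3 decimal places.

Rank x: 4, 5, 3, 1, 2
Rank y: 5, 2, 3, 4, 1
d = rank(x) − rank(y): -1, 3, 0, -3, 1; Σd² = 20
ρ = 1 − 6Σd² / [n(n²−1)] = 1 − 6×20 / (5×24) = 1 − 120/120 ≈ 0.000

0.000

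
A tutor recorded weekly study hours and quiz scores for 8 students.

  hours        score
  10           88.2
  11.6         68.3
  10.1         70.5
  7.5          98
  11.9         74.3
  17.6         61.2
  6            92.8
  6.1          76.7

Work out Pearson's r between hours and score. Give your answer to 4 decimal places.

n = 8, Σx = 80.8, Σy = 630, Σx² = 917.4, Σy² = 50779.04, Σxy = 6107.29
nΣxy − ΣxΣy = 48858.32 − 50904 = -2045.68
nΣx² − (Σx)² = 7339.2 − 6528.64 = 810.56; nΣy² − (Σy)² = 406232.32 − 396900 = 9332.32
r = -2045.68 / √(810.56 × 9332.32) = -2045.68 / 2750.3464 ≈ -0.7438

-0.7438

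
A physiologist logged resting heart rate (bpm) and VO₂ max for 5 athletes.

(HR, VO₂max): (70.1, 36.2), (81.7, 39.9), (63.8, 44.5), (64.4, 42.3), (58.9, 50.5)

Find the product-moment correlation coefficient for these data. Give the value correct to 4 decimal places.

n = 5, Σx = 338.9, Σy = 213.4, Σx² = 23275.91, Σy² = 9222.24, Σxy = 14335.12
nΣxy − ΣxΣy = 71675.6 − 72321.26 = -645.66
nΣx² − (Σx)² = 116379.55 − 114853.21 = 1526.34; nΣy² − (Σy)² = 46111.2 − 45539.56 = 571.64
r = -645.66 / √(1526.34 × 571.64) = -645.66 / 934.0862 ≈ -0.6912

-0.6912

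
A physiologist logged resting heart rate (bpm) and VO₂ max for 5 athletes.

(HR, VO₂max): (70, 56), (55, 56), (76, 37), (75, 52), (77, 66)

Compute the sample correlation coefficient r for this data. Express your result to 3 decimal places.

-0.146

n = 5, Σx = 353, Σy = 267, Σx² = 25255, Σy² = 14701, Σxy = 18794
nΣxy − ΣxΣy = 93970 − 94251 = -281
nΣx² − (Σx)² = 126275 − 124609 = 1666; nΣy² − (Σy)² = 73505 − 71289 = 2216
r = -281 / √(1666 × 2216) = -281 / 1921.4203 ≈ -0.146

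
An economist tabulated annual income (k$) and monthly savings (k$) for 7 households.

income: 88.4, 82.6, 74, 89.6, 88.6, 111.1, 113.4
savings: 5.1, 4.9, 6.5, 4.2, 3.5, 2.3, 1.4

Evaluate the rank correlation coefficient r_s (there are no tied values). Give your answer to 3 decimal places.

-0.929

Rank income: 3, 2, 1, 5, 4, 6, 7
Rank savings: 6, 5, 7, 4, 3, 2, 1
d = rank(income) − rank(savings): -3, -3, -6, 1, 1, 4, 6; Σd² = 108
ρ = 1 − 6Σd² / [n(n²−1)] = 1 − 6×108 / (7×48) = 1 − 648/336 ≈ -0.929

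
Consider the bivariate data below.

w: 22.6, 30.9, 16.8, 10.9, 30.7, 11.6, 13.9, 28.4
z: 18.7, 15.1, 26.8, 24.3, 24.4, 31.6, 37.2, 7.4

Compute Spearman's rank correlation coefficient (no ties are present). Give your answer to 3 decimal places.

Rank w: 5, 8, 4, 1, 7, 2, 3, 6
Rank z: 3, 2, 6, 4, 5, 7, 8, 1
d = rank(w) − rank(z): 2, 6, -2, -3, 2, -5, -5, 5; Σd² = 132
ρ = 1 − 6Σd² / [n(n²−1)] = 1 − 6×132 / (8×63) = 1 − 792/504 ≈ -0.571

-0.571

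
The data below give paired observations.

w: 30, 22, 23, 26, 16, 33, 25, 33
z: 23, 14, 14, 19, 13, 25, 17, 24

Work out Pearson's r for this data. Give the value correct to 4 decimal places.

0.9523

n = 8, Σw = 208, Σz = 149, Σw² = 5648, Σz² = 2941, Σwz = 4064
nΣwz − ΣwΣz = 32512 − 30992 = 1520
nΣw² − (Σw)² = 45184 − 43264 = 1920; nΣz² − (Σz)² = 23528 − 22201 = 1327
r = 1520 / √(1920 × 1327) = 1520 / 1596.1955 ≈ 0.9523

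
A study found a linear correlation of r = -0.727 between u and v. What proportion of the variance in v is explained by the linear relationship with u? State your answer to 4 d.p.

0.5285

r² = (-0.727)² = 0.5285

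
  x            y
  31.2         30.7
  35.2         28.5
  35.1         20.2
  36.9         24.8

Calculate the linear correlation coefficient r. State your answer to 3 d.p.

n = 4, Σx = 138.4, Σy = 104.2, Σx² = 4806.1, Σy² = 2777.82, Σxy = 3585.18
nΣxy − ΣxΣy = 14340.72 − 14421.28 = -80.56
nΣx² − (Σx)² = 19224.4 − 19154.56 = 69.84; nΣy² − (Σy)² = 11111.28 − 10857.64 = 253.64
r = -80.56 / √(69.84 × 253.64) = -80.56 / 133.0948 ≈ -0.605

-0.605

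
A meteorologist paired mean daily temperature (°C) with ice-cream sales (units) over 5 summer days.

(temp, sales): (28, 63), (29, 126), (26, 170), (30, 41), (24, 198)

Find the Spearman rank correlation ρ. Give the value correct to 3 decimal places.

Rank temp: 3, 4, 2, 5, 1
Rank sales: 2, 3, 4, 1, 5
d = rank(temp) − rank(sales): 1, 1, -2, 4, -4; Σd² = 38
ρ = 1 − 6Σd² / [n(n²−1)] = 1 − 6×38 / (5×24) = 1 − 228/120 ≈ -0.900

-0.900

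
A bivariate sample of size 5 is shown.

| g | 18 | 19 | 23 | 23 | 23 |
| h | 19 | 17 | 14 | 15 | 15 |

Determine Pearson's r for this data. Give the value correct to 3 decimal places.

n = 5, Σg = 106, Σh = 80, Σg² = 2272, Σh² = 1296, Σgh = 1677
nΣgh − ΣgΣh = 8385 − 8480 = -95
nΣg² − (Σg)² = 11360 − 11236 = 124; nΣh² − (Σh)² = 6480 − 6400 = 80
r = -95 / √(124 × 80) = -95 / 99.5992 ≈ -0.954

-0.954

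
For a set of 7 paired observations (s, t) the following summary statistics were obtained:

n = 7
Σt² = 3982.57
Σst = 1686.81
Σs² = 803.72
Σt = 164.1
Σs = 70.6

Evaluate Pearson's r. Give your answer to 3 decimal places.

0.285

r = (nΣst − ΣsΣt) / √[(nΣs² − (Σs)²)(nΣt² − (Σt)²)]
Numerator: 7×1686.81 − 70.6×164.1 = 222.21
Denominator: √[(5626.04 − 4984.36)(27877.99 − 26928.81)] = √[641.68 × 949.18] = 780.4293
r = 222.21 / 780.4293 ≈ 0.285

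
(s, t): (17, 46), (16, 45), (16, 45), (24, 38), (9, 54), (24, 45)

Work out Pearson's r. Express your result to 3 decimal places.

-0.851

n = 6, Σs = 106, Σt = 273, Σs² = 2034, Σt² = 12551, Σst = 4700
nΣst − ΣsΣt = 28200 − 28938 = -738
nΣs² − (Σs)² = 12204 − 11236 = 968; nΣt² − (Σt)² = 75306 − 74529 = 777
r = -738 / √(968 × 777) = -738 / 867.2577 ≈ -0.851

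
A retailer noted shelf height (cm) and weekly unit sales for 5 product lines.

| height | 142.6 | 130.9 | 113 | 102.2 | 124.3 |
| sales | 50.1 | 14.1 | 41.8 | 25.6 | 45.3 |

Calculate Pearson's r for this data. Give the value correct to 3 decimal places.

0.289

n = 5, Σx = 613, Σy = 176.9, Σx² = 76133.9, Σy² = 7163.51, Σxy = 21960.46
nΣxy − ΣxΣy = 109802.3 − 108439.7 = 1362.6
nΣx² − (Σx)² = 380669.5 − 375769 = 4900.5; nΣy² − (Σy)² = 35817.55 − 31293.61 = 4523.94
r = 1362.6 / √(4900.5 × 4523.94) = 1362.6 / 4708.4571 ≈ 0.289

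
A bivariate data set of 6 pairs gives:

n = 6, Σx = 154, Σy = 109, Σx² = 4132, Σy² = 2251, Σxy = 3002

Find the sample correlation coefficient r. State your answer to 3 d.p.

0.927

r = (nΣxy − ΣxΣy) / √[(nΣx² − (Σx)²)(nΣy² − (Σy)²)]
Numerator: 6×3002 − 154×109 = 1226
Denominator: √[(24792 − 23716)(13506 − 11881)] = √[1076 × 1625] = 1322.3086
r = 1226 / 1322.3086 ≈ 0.927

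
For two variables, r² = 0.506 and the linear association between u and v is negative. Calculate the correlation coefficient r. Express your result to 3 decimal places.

|r| = √0.506 = 0.711
The association is negative, so r = −0.711.

-0.711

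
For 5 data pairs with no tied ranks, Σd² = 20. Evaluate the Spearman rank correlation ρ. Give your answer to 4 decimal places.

ρ = 1 − 6Σd² / [n(n²−1)] = 1 − 6×20 / (5×24)
  = 1 − 120/120 = 1 − 1.00000 ≈ 0.0000

0.0000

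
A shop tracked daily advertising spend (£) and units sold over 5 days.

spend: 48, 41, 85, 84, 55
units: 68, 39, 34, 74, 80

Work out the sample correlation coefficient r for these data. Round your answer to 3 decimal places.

-0.057

n = 5, Σx = 313, Σy = 295, Σx² = 21291, Σy² = 19177, Σxy = 18369
nΣxy − ΣxΣy = 91845 − 92335 = -490
nΣx² − (Σx)² = 106455 − 97969 = 8486; nΣy² − (Σy)² = 95885 − 87025 = 8860
r = -490 / √(8486 × 8860) = -490 / 8670.9838 ≈ -0.057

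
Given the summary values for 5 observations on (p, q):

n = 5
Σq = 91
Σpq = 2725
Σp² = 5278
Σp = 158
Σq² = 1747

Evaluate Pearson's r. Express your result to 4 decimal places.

-0.9359

r = (nΣpq − ΣpΣq) / √[(nΣp² − (Σp)²)(nΣq² − (Σq)²)]
Numerator: 5×2725 − 158×91 = -753
Denominator: √[(26390 − 24964)(8735 − 8281)] = √[1426 × 454] = 804.6142
r = -753 / 804.6142 ≈ -0.9359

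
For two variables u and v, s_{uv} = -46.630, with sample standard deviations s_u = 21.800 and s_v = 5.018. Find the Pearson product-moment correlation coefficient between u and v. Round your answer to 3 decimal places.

-0.426

r = Cov(u,v) / (s_u · s_v) = -46.630 / (21.800 × 5.018)
  = -46.630 / 109.3924 ≈ -0.426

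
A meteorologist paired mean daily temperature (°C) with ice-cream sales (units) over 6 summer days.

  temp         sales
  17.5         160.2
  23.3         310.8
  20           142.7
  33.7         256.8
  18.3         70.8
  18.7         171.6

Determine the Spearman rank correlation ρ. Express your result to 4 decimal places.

0.6571

Rank temp: 1, 5, 4, 6, 2, 3
Rank sales: 3, 6, 2, 5, 1, 4
d = rank(temp) − rank(sales): -2, -1, 2, 1, 1, -1; Σd² = 12
ρ = 1 − 6Σd² / [n(n²−1)] = 1 − 6×12 / (6×35) = 1 − 72/210 ≈ 0.6571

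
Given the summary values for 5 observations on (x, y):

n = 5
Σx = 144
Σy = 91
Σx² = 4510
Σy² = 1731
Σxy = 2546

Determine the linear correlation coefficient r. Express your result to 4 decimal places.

r = (nΣxy − ΣxΣy) / √[(nΣx² − (Σx)²)(nΣy² − (Σy)²)]
Numerator: 5×2546 − 144×91 = -374
Denominator: √[(22550 − 20736)(8655 − 8281)] = √[1814 × 374] = 823.6723
r = -374 / 823.6723 ≈ -0.4541

-0.4541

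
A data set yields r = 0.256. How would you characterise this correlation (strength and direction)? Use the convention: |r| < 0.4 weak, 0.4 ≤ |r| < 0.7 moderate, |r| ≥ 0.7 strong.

weak positive

r = 0.256 > 0 so the relationship is positive.
|r| = 0.256, which falls in the weak range.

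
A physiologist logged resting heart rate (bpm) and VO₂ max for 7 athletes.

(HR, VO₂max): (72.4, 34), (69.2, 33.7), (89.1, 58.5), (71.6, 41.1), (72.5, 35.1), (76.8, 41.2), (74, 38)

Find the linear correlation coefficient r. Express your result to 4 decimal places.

n = 7, Σx = 525.6, Σy = 281.6, Σx² = 39726.26, Σy² = 11776.6, Σxy = 21469.66
nΣxy − ΣxΣy = 150287.62 − 148008.96 = 2278.66
nΣx² − (Σx)² = 278083.82 − 276255.36 = 1828.46; nΣy² − (Σy)² = 82436.2 − 79298.56 = 3137.64
r = 2278.66 / √(1828.46 × 3137.64) = 2278.66 / 2395.2138 ≈ 0.9513

0.9513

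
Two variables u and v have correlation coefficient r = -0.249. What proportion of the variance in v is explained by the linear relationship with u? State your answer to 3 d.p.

0.062

r² = (-0.249)² = 0.062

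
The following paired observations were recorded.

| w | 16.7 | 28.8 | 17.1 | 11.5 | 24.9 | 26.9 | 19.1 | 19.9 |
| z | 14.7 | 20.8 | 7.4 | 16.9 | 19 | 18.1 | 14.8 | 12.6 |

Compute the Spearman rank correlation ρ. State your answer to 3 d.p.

Rank w: 2, 8, 3, 1, 6, 7, 4, 5
Rank z: 3, 8, 1, 5, 7, 6, 4, 2
d = rank(w) − rank(z): -1, 0, 2, -4, -1, 1, 0, 3; Σd² = 32
ρ = 1 − 6Σd² / [n(n²−1)] = 1 − 6×32 / (8×63) = 1 − 192/504 ≈ 0.619

0.619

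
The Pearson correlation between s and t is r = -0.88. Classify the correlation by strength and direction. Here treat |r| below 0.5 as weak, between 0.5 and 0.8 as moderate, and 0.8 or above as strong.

r = -0.88 < 0 so the relationship is negative.
|r| = 0.88, which falls in the strong range.

strong negative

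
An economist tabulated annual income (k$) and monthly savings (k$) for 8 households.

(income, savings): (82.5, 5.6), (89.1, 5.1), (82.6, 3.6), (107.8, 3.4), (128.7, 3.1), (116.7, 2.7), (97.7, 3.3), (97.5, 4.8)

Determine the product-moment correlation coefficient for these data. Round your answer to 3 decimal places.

-0.698

n = 8, Σx = 802.6, Σy = 31.6, Σx² = 82422.78, Σy² = 132.72, Σxy = 3084.76
nΣxy − ΣxΣy = 24678.08 − 25362.16 = -684.08
nΣx² − (Σx)² = 659382.24 − 644166.76 = 15215.48; nΣy² − (Σy)² = 1061.76 − 998.56 = 63.2
r = -684.08 / √(15215.48 × 63.2) = -684.08 / 980.6214 ≈ -0.698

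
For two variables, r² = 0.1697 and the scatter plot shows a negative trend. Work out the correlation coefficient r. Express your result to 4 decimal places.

-0.4119

|r| = √0.1697 = 0.4119
The association is negative, so r = −0.4119.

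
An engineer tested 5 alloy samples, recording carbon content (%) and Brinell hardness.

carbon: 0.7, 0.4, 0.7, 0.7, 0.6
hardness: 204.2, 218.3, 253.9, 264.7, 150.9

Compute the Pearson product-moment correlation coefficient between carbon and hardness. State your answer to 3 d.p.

n = 5, Σx = 3.1, Σy = 1092, Σx² = 1.99, Σy² = 246654.64, Σxy = 683.82
nΣxy − ΣxΣy = 3419.1 − 3385.2 = 33.9
nΣx² − (Σx)² = 9.95 − 9.61 = 0.34; nΣy² − (Σy)² = 1233273.2 − 1192464 = 40809.2
r = 33.9 / √(0.34 × 40809.2) = 33.9 / 117.7927 ≈ 0.288

0.288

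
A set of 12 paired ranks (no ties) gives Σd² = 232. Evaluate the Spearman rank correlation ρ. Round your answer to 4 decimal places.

0.1888

ρ = 1 − 6Σd² / [n(n²−1)] = 1 − 6×232 / (12×143)
  = 1 − 1392/1716 = 1 − 0.81119 ≈ 0.1888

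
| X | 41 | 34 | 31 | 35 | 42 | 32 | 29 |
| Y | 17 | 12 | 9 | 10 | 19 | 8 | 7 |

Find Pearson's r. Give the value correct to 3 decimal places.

n = 7, ΣX = 244, ΣY = 82, ΣX² = 8652, ΣY² = 1088, ΣXY = 2991
nΣXY − ΣXΣY = 20937 − 20008 = 929
nΣX² − (ΣX)² = 60564 − 59536 = 1028; nΣY² − (ΣY)² = 7616 − 6724 = 892
r = 929 / √(1028 × 892) = 929 / 957.5886 ≈ 0.970

0.970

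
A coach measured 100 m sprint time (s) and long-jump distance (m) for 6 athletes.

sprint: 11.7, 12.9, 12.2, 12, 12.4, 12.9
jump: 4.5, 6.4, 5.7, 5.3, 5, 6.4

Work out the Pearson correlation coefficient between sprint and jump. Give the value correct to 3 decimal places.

0.891

n = 6, Σx = 74.1, Σy = 33.3, Σx² = 916.31, Σy² = 187.75, Σxy = 412.91
nΣxy − ΣxΣy = 2477.46 − 2467.53 = 9.93
nΣx² − (Σx)² = 5497.86 − 5490.81 = 7.05; nΣy² − (Σy)² = 1126.5 − 1108.89 = 17.61
r = 9.93 / √(7.05 × 17.61) = 9.93 / 11.1423 ≈ 0.891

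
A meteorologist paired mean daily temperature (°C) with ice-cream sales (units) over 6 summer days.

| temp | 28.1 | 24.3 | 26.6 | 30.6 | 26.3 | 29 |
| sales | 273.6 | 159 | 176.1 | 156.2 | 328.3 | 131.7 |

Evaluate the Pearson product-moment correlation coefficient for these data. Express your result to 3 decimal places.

-0.224

n = 6, Σx = 164.9, Σy = 1224.9, Σx² = 4556.71, Σy² = 280673.39, Σxy = 33469.43
nΣxy − ΣxΣy = 200816.58 − 201986.01 = -1169.43
nΣx² − (Σx)² = 27340.26 − 27192.01 = 148.25; nΣy² − (Σy)² = 1684040.34 − 1500380.01 = 183660.33
r = -1169.43 / √(148.25 × 183660.33) = -1169.43 / 5218.0115 ≈ -0.224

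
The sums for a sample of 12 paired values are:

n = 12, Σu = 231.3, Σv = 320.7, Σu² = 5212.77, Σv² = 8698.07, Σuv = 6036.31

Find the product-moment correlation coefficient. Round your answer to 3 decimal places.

r = (nΣuv − ΣuΣv) / √[(nΣu² − (Σu)²)(nΣv² − (Σv)²)]
Numerator: 12×6036.31 − 231.3×320.7 = -1742.19
Denominator: √[(62553.24 − 53499.69)(104376.84 − 102848.49)] = √[9053.55 × 1528.35] = 3719.8109
r = -1742.19 / 3719.8109 ≈ -0.468

-0.468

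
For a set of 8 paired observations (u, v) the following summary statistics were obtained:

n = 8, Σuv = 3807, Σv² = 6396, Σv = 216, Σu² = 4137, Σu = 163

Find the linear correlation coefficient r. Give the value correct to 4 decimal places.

r = (nΣuv − ΣuΣv) / √[(nΣu² − (Σu)²)(nΣv² − (Σv)²)]
Numerator: 8×3807 − 163×216 = -4752
Denominator: √[(33096 − 26569)(51168 − 46656)] = √[6527 × 4512] = 5426.7692
r = -4752 / 5426.7692 ≈ -0.8757

-0.8757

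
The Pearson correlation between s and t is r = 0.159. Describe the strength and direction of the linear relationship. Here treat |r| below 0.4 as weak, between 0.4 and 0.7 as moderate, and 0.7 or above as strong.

r = 0.159 > 0 so the relationship is positive.
|r| = 0.159, which falls in the weak range.

weak positive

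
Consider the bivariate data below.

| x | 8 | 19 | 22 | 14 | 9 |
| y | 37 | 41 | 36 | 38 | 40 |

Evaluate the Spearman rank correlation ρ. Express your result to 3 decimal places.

Rank x: 1, 4, 5, 3, 2
Rank y: 2, 5, 1, 3, 4
d = rank(x) − rank(y): -1, -1, 4, 0, -2; Σd² = 22
ρ = 1 − 6Σd² / [n(n²−1)] = 1 − 6×22 / (5×24) = 1 − 132/120 ≈ -0.100

-0.100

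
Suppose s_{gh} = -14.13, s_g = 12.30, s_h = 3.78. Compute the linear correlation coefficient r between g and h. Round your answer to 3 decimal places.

r = Cov(g,h) / (s_g · s_h) = -14.13 / (12.30 × 3.78)
  = -14.13 / 46.4940 ≈ -0.304

-0.304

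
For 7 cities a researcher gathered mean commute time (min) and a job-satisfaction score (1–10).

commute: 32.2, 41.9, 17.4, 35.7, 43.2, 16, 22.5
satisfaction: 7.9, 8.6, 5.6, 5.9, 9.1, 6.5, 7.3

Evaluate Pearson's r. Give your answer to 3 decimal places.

0.718

n = 7, Σx = 208.9, Σy = 50.9, Σx² = 6998.19, Σy² = 380.89, Σxy = 1584.16
nΣxy − ΣxΣy = 11089.12 − 10633.01 = 456.11
nΣx² − (Σx)² = 48987.33 − 43639.21 = 5348.12; nΣy² − (Σy)² = 2666.23 − 2590.81 = 75.42
r = 456.11 / √(5348.12 × 75.42) = 456.11 / 635.1025 ≈ 0.718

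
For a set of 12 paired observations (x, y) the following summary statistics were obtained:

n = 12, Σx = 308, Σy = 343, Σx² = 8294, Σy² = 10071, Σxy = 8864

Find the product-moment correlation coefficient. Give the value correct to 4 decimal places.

r = (nΣxy − ΣxΣy) / √[(nΣx² − (Σx)²)(nΣy² − (Σy)²)]
Numerator: 12×8864 − 308×343 = 724
Denominator: √[(99528 − 94864)(120852 − 117649)] = √[4664 × 3203] = 3865.0733
r = 724 / 3865.0733 ≈ 0.1873

0.1873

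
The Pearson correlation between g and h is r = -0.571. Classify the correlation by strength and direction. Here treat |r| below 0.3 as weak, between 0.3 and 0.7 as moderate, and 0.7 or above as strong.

moderate negative

r = -0.571 < 0 so the relationship is negative.
|r| = 0.571, which falls in the moderate range.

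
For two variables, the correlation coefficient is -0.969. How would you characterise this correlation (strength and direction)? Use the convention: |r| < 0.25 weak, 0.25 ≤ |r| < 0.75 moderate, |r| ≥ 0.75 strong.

strong negative

r = -0.969 < 0 so the relationship is negative.
|r| = 0.969, which falls in the strong range.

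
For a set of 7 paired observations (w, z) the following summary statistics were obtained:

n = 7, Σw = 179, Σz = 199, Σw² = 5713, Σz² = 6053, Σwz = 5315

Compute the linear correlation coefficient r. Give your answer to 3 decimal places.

0.338

r = (nΣwz − ΣwΣz) / √[(nΣw² − (Σw)²)(nΣz² − (Σz)²)]
Numerator: 7×5315 − 179×199 = 1584
Denominator: √[(39991 − 32041)(42371 − 39601)] = √[7950 × 2770] = 4692.7071
r = 1584 / 4692.7071 ≈ 0.338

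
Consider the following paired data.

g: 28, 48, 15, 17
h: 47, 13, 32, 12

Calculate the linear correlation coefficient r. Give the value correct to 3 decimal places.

-0.242

n = 4, Σg = 108, Σh = 104, Σg² = 3602, Σh² = 3546, Σgh = 2624
nΣgh − ΣgΣh = 10496 − 11232 = -736
nΣg² − (Σg)² = 14408 − 11664 = 2744; nΣh² − (Σh)² = 14184 − 10816 = 3368
r = -736 / √(2744 × 3368) = -736 / 3040.0316 ≈ -0.242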